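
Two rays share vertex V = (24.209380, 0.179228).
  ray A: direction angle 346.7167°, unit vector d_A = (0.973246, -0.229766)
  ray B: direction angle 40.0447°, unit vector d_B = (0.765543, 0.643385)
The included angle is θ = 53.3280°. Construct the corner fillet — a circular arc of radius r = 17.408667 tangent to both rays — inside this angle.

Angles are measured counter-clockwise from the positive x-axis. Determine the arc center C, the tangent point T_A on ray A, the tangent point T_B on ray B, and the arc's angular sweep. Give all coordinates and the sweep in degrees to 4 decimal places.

center=(61.9493,9.1567) T_A=(57.9494,-7.7862) T_B=(50.7489,22.4838) sweep=126.6720

bisector direction at 13.3807° = (0.972854,0.231420)
center distance |VC| = r/sin(θ/2) = 17.408667/sin(26.6640°) = 38.793031
C = V + |VC|·bis = (61.9493,9.1567)
T_A = V + ((C−V)·d_A)·d_A = V + 34.6675·d_A = (57.9494,-7.7862)
T_B = V + ((C−V)·d_B)·d_B = V + 34.6675·d_B = (50.7489,22.4838)
sweep = 180° − θ = 126.6720°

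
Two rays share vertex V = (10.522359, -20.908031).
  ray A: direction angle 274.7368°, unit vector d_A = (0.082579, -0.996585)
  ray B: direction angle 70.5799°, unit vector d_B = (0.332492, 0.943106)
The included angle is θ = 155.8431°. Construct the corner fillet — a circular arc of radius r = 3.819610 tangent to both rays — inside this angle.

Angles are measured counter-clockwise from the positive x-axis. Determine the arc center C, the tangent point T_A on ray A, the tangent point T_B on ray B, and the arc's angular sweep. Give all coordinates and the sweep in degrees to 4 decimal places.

center=(14.3964,-21.4072) T_A=(10.5899,-21.7226) T_B=(10.7941,-20.1372) sweep=24.1569

bisector direction at 352.6584° = (0.991802,-0.127786)
center distance |VC| = r/sin(θ/2) = 3.819610/sin(77.9215°) = 3.906083
C = V + |VC|·bis = (14.3964,-21.4072)
T_A = V + ((C−V)·d_A)·d_A = V + 0.8174·d_A = (10.5899,-21.7226)
T_B = V + ((C−V)·d_B)·d_B = V + 0.8174·d_B = (10.7941,-20.1372)
sweep = 180° − θ = 24.1569°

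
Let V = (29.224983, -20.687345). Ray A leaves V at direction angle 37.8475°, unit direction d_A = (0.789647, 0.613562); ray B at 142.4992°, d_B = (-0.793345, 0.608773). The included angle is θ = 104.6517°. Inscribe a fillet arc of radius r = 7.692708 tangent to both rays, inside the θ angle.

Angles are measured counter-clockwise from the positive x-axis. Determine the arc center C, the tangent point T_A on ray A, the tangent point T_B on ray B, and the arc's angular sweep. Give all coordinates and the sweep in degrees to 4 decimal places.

center=(29.1956,-10.9682) T_A=(33.9155,-17.0428) T_B=(24.5125,-17.0712) sweep=75.3483

bisector direction at 90.1733° = (-0.003026,0.999995)
center distance |VC| = r/sin(θ/2) = 7.692708/sin(52.3259°) = 9.719159
C = V + |VC|·bis = (29.1956,-10.9682)
T_A = V + ((C−V)·d_A)·d_A = V + 5.9401·d_A = (33.9155,-17.0428)
T_B = V + ((C−V)·d_B)·d_B = V + 5.9401·d_B = (24.5125,-17.0712)
sweep = 180° − θ = 75.3483°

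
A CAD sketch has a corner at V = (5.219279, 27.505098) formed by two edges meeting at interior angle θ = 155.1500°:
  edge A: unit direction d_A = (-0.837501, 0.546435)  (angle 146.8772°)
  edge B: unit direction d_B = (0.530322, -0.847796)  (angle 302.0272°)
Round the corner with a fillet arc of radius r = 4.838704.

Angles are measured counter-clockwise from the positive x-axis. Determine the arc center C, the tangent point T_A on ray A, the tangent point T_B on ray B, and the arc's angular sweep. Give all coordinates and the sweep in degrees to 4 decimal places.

bisector direction at 224.4522° = (-0.713835,-0.700314)
center distance |VC| = r/sin(θ/2) = 4.838704/sin(77.5750°) = 4.954752
C = V + |VC|·bis = (1.6824,24.0352)
T_A = V + ((C−V)·d_A)·d_A = V + 1.0661·d_A = (4.3264,28.0876)
T_B = V + ((C−V)·d_B)·d_B = V + 1.0661·d_B = (5.7846,26.6013)
sweep = 180° − θ = 24.8500°

center=(1.6824,24.0352) T_A=(4.3264,28.0876) T_B=(5.7846,26.6013) sweep=24.8500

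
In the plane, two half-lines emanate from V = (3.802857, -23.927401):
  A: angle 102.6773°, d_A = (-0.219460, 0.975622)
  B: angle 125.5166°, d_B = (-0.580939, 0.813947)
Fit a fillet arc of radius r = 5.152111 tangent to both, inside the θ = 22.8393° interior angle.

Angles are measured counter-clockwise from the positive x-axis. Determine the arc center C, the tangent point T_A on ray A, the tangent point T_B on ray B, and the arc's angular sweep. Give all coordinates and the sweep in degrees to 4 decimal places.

bisector direction at 114.0970° = (-0.408282,0.912856)
center distance |VC| = r/sin(θ/2) = 5.152111/sin(11.4197°) = 26.021614
C = V + |VC|·bis = (-6.8213,-0.1734)
T_A = V + ((C−V)·d_A)·d_A = V + 25.5065·d_A = (-1.7948,0.9573)
T_B = V + ((C−V)·d_B)·d_B = V + 25.5065·d_B = (-11.0148,-3.1665)
sweep = 180° − θ = 157.1607°

center=(-6.8213,-0.1734) T_A=(-1.7948,0.9573) T_B=(-11.0148,-3.1665) sweep=157.1607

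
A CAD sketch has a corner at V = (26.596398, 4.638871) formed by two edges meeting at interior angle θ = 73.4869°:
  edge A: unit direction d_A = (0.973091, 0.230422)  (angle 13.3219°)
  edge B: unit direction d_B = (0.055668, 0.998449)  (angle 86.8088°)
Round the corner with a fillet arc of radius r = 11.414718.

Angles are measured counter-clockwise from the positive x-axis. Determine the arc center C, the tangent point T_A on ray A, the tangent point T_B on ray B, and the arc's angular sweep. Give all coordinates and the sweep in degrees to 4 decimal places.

bisector direction at 50.0654° = (0.641913,0.766777)
center distance |VC| = r/sin(θ/2) = 11.414718/sin(36.7435°) = 19.080723
C = V + |VC|·bis = (38.8446,19.2695)
T_A = V + ((C−V)·d_A)·d_A = V + 15.2898·d_A = (41.4748,8.1620)
T_B = V + ((C−V)·d_B)·d_B = V + 15.2898·d_B = (27.4476,19.9050)
sweep = 180° − θ = 106.5131°

center=(38.8446,19.2695) T_A=(41.4748,8.1620) T_B=(27.4476,19.9050) sweep=106.5131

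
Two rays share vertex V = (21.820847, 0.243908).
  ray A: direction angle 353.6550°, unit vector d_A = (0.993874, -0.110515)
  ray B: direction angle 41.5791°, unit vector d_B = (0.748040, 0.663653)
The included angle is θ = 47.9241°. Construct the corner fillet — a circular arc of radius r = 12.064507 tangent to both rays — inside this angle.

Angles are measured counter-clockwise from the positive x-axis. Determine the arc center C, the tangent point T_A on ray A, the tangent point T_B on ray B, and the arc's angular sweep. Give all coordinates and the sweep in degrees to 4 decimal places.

center=(50.1336,9.2345) T_A=(48.8003,-2.7561) T_B=(42.1269,18.2592) sweep=132.0759

bisector direction at 17.6170° = (0.953101,0.302654)
center distance |VC| = r/sin(θ/2) = 12.064507/sin(23.9621°) = 29.705916
C = V + |VC|·bis = (50.1336,9.2345)
T_A = V + ((C−V)·d_A)·d_A = V + 27.1457·d_A = (48.8003,-2.7561)
T_B = V + ((C−V)·d_B)·d_B = V + 27.1457·d_B = (42.1269,18.2592)
sweep = 180° − θ = 132.0759°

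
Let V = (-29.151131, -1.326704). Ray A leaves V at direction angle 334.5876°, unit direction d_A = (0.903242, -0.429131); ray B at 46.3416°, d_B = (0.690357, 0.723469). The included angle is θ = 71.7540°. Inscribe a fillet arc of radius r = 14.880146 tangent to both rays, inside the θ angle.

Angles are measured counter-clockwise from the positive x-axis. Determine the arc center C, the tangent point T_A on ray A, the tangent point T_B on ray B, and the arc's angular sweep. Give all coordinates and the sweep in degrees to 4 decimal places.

center=(-4.1827,3.2850) T_A=(-10.5683,-10.1554) T_B=(-14.9481,13.5576) sweep=108.2460

bisector direction at 10.4646° = (0.983367,0.181628)
center distance |VC| = r/sin(θ/2) = 14.880146/sin(35.8770°) = 25.390698
C = V + |VC|·bis = (-4.1827,3.2850)
T_A = V + ((C−V)·d_A)·d_A = V + 20.5735·d_A = (-10.5683,-10.1554)
T_B = V + ((C−V)·d_B)·d_B = V + 20.5735·d_B = (-14.9481,13.5576)
sweep = 180° − θ = 108.2460°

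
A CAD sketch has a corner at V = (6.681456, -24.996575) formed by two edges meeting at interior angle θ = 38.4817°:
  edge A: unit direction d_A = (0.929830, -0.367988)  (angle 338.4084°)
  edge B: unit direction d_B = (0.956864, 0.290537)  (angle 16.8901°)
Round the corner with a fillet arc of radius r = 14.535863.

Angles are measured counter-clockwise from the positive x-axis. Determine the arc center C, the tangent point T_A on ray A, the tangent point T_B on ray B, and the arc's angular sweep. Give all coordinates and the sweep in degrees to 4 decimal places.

bisector direction at 357.6492° = (0.999158,-0.041017)
center distance |VC| = r/sin(θ/2) = 14.535863/sin(19.2408°) = 44.109573
C = V + |VC|·bis = (50.7539,-26.8058)
T_A = V + ((C−V)·d_A)·d_A = V + 41.6457·d_A = (45.4049,-40.3217)
T_B = V + ((C−V)·d_B)·d_B = V + 41.6457·d_B = (46.5307,-12.8970)
sweep = 180° − θ = 141.5183°

center=(50.7539,-26.8058) T_A=(45.4049,-40.3217) T_B=(46.5307,-12.8970) sweep=141.5183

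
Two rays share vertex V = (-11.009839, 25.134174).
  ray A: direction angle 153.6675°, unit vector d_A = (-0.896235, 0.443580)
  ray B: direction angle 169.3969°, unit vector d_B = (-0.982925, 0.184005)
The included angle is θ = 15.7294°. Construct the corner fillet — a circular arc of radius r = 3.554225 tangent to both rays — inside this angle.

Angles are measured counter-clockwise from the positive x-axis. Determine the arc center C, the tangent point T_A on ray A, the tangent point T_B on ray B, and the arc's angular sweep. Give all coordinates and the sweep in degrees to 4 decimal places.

center=(-35.6469,33.3622) T_A=(-34.0703,36.5476) T_B=(-36.3009,29.8687) sweep=164.2706

bisector direction at 161.5322° = (-0.948502,0.316772)
center distance |VC| = r/sin(θ/2) = 3.554225/sin(7.8647°) = 25.974671
C = V + |VC|·bis = (-35.6469,33.3622)
T_A = V + ((C−V)·d_A)·d_A = V + 25.7304·d_A = (-34.0703,36.5476)
T_B = V + ((C−V)·d_B)·d_B = V + 25.7304·d_B = (-36.3009,29.8687)
sweep = 180° − θ = 164.2706°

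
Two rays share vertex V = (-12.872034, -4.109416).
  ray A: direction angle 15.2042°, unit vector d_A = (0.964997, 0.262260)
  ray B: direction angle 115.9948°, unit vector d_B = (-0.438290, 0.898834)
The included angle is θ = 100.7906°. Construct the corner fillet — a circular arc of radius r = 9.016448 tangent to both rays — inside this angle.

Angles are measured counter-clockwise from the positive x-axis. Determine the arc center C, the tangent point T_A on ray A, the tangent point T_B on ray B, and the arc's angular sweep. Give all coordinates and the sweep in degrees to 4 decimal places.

center=(-8.0375,6.5480) T_A=(-5.6729,-2.1529) T_B=(-16.1418,2.5962) sweep=79.2094

bisector direction at 65.5995° = (0.413112,0.910680)
center distance |VC| = r/sin(θ/2) = 9.016448/sin(50.3953°) = 11.702667
C = V + |VC|·bis = (-8.0375,6.5480)
T_A = V + ((C−V)·d_A)·d_A = V + 7.4603·d_A = (-5.6729,-2.1529)
T_B = V + ((C−V)·d_B)·d_B = V + 7.4603·d_B = (-16.1418,2.5962)
sweep = 180° − θ = 79.2094°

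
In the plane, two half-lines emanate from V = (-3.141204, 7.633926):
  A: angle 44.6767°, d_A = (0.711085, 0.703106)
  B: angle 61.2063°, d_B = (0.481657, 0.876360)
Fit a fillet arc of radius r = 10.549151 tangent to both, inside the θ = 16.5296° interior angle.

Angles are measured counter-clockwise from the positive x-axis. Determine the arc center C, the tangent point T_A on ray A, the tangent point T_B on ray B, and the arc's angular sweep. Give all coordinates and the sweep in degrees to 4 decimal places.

center=(41.0836,66.1977) T_A=(48.5008,58.6964) T_B=(31.8387,71.2788) sweep=163.4704

bisector direction at 52.9415° = (0.602630,0.798021)
center distance |VC| = r/sin(θ/2) = 10.549151/sin(8.2648°) = 73.386290
C = V + |VC|·bis = (41.0836,66.1977)
T_A = V + ((C−V)·d_A)·d_A = V + 72.6241·d_A = (48.5008,58.6964)
T_B = V + ((C−V)·d_B)·d_B = V + 72.6241·d_B = (31.8387,71.2788)
sweep = 180° − θ = 163.4704°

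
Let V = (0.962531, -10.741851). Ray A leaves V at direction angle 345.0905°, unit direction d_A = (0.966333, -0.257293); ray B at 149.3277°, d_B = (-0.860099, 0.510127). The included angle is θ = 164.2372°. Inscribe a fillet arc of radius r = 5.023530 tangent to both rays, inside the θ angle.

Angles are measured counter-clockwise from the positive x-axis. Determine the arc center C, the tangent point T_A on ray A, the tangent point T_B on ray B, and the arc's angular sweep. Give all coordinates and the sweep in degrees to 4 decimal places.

center=(2.9270,-6.0664) T_A=(1.6345,-10.9208) T_B=(0.3644,-10.3871) sweep=15.7628

bisector direction at 67.2091° = (0.387369,0.921925)
center distance |VC| = r/sin(θ/2) = 5.023530/sin(82.1186°) = 5.071435
C = V + |VC|·bis = (2.9270,-6.0664)
T_A = V + ((C−V)·d_A)·d_A = V + 0.6954·d_A = (1.6345,-10.9208)
T_B = V + ((C−V)·d_B)·d_B = V + 0.6954·d_B = (0.3644,-10.3871)
sweep = 180° − θ = 15.7628°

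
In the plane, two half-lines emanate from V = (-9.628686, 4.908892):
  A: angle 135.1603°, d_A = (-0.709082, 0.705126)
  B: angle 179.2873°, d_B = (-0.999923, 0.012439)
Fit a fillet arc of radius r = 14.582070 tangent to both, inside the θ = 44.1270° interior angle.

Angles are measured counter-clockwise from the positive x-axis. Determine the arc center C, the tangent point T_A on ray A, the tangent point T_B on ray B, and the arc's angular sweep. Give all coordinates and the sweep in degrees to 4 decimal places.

bisector direction at 157.2238° = (-0.922024,0.387133)
center distance |VC| = r/sin(θ/2) = 14.582070/sin(22.0635°) = 38.819894
C = V + |VC|·bis = (-45.4216,19.9373)
T_A = V + ((C−V)·d_A)·d_A = V + 35.9770·d_A = (-35.1394,30.2772)
T_B = V + ((C−V)·d_B)·d_B = V + 35.9770·d_B = (-45.6029,5.3564)
sweep = 180° − θ = 135.8730°

center=(-45.4216,19.9373) T_A=(-35.1394,30.2772) T_B=(-45.6029,5.3564) sweep=135.8730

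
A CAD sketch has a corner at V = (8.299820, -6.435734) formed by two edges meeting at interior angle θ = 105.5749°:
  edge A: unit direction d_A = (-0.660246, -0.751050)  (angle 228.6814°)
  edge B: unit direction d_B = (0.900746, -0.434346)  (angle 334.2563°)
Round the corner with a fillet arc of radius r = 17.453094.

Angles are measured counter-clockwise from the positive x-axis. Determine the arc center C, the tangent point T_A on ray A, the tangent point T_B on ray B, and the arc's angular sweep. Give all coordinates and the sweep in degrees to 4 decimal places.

center=(12.6573,-27.9132) T_A=(-0.4508,-16.3899) T_B=(20.2380,-12.1924) sweep=74.4251

bisector direction at 281.4688° = (0.198835,-0.980033)
center distance |VC| = r/sin(θ/2) = 17.453094/sin(52.7874°) = 21.915055
C = V + |VC|·bis = (12.6573,-27.9132)
T_A = V + ((C−V)·d_A)·d_A = V + 13.2536·d_A = (-0.4508,-16.3899)
T_B = V + ((C−V)·d_B)·d_B = V + 13.2536·d_B = (20.2380,-12.1924)
sweep = 180° − θ = 74.4251°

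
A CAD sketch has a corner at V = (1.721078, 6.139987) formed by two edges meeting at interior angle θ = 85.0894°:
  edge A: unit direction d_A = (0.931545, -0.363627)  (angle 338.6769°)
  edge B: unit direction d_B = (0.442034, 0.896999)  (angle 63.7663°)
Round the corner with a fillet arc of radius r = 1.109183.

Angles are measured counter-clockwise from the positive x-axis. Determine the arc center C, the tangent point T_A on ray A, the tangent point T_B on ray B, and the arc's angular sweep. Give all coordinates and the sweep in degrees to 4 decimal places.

center=(3.2502,6.7338) T_A=(2.8469,5.7005) T_B=(2.2553,7.2241) sweep=94.9106

bisector direction at 21.2216° = (0.932187,0.361976)
center distance |VC| = r/sin(θ/2) = 1.109183/sin(42.5447°) = 1.640402
C = V + |VC|·bis = (3.2502,6.7338)
T_A = V + ((C−V)·d_A)·d_A = V + 1.2086·d_A = (2.8469,5.7005)
T_B = V + ((C−V)·d_B)·d_B = V + 1.2086·d_B = (2.2553,7.2241)
sweep = 180° − θ = 94.9106°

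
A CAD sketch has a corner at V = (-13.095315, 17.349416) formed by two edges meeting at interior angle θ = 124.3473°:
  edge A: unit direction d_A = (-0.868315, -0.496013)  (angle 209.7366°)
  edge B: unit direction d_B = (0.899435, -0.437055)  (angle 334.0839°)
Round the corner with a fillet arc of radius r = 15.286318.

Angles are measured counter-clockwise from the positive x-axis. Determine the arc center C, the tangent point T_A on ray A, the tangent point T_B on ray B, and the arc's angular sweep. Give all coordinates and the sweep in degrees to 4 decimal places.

center=(-12.5191,0.0740) T_A=(-20.1014,13.3473) T_B=(-5.8382,13.8230) sweep=55.6527

bisector direction at 271.9103° = (0.033334,-0.999444)
center distance |VC| = r/sin(θ/2) = 15.286318/sin(62.1737°) = 17.285051
C = V + |VC|·bis = (-12.5191,0.0740)
T_A = V + ((C−V)·d_A)·d_A = V + 8.0685·d_A = (-20.1014,13.3473)
T_B = V + ((C−V)·d_B)·d_B = V + 8.0685·d_B = (-5.8382,13.8230)
sweep = 180° − θ = 55.6527°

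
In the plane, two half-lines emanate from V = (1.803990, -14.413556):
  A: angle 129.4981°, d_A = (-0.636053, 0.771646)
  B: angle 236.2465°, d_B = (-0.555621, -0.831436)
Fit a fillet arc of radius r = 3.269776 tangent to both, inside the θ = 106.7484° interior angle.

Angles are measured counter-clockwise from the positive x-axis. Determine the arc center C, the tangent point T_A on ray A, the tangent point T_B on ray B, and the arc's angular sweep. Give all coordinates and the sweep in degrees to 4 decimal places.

bisector direction at 182.8723° = (-0.998744,-0.050110)
center distance |VC| = r/sin(θ/2) = 3.269776/sin(53.3742°) = 4.074239
C = V + |VC|·bis = (-2.2651,-14.6177)
T_A = V + ((C−V)·d_A)·d_A = V + 2.4306·d_A = (0.2580,-12.5380)
T_B = V + ((C−V)·d_B)·d_B = V + 2.4306·d_B = (0.4535,-16.4345)
sweep = 180° − θ = 73.2516°

center=(-2.2651,-14.6177) T_A=(0.2580,-12.5380) T_B=(0.4535,-16.4345) sweep=73.2516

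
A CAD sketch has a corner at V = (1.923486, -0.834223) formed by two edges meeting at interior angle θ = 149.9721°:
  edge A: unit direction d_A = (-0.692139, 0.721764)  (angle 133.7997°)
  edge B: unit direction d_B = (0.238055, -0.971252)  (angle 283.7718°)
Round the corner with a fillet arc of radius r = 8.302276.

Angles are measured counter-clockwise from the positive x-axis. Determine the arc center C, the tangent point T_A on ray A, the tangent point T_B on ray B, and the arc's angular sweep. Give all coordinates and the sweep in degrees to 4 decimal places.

center=(-5.6100,-4.9734) T_A=(0.3823,0.7730) T_B=(2.4536,-2.9970) sweep=30.0279

bisector direction at 208.7858° = (-0.876426,-0.481536)
center distance |VC| = r/sin(θ/2) = 8.302276/sin(74.9861°) = 8.595710
C = V + |VC|·bis = (-5.6100,-4.9734)
T_A = V + ((C−V)·d_A)·d_A = V + 2.2268·d_A = (0.3823,0.7730)
T_B = V + ((C−V)·d_B)·d_B = V + 2.2268·d_B = (2.4536,-2.9970)
sweep = 180° − θ = 30.0279°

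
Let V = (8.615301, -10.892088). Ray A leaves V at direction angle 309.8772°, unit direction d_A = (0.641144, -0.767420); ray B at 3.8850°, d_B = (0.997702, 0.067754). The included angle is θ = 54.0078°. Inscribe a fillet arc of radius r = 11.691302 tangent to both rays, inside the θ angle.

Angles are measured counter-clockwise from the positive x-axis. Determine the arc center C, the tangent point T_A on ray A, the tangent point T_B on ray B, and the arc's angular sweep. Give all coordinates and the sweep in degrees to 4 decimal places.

bisector direction at 336.8811° = (0.919692,-0.392641)
center distance |VC| = r/sin(θ/2) = 11.691302/sin(27.0039°) = 25.748866
C = V + |VC|·bis = (32.2963,-21.0021)
T_A = V + ((C−V)·d_A)·d_A = V + 22.9416·d_A = (23.3242,-28.4979)
T_B = V + ((C−V)·d_B)·d_B = V + 22.9416·d_B = (31.5042,-9.3377)
sweep = 180° − θ = 125.9922°

center=(32.2963,-21.0021) T_A=(23.3242,-28.4979) T_B=(31.5042,-9.3377) sweep=125.9922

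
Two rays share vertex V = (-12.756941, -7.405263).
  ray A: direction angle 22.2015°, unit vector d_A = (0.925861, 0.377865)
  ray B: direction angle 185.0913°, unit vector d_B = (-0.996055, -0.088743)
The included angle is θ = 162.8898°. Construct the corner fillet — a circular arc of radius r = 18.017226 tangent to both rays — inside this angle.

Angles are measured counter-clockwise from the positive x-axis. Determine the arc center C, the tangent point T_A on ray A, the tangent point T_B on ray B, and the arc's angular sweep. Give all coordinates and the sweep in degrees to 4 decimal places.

center=(-17.0556,10.3003) T_A=(-10.2475,-6.3811) T_B=(-15.4567,-7.6458) sweep=17.1102

bisector direction at 103.6464° = (-0.235929,0.971770)
center distance |VC| = r/sin(θ/2) = 18.017226/sin(81.4449°) = 18.219955
C = V + |VC|·bis = (-17.0556,10.3003)
T_A = V + ((C−V)·d_A)·d_A = V + 2.7104·d_A = (-10.2475,-6.3811)
T_B = V + ((C−V)·d_B)·d_B = V + 2.7104·d_B = (-15.4567,-7.6458)
sweep = 180° − θ = 17.1102°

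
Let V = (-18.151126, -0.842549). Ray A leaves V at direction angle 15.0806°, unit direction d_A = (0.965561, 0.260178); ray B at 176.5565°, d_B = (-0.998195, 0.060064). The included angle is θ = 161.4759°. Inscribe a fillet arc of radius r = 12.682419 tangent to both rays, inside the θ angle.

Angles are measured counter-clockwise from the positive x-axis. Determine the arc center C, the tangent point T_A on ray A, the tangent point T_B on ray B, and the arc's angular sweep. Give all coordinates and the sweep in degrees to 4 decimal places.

bisector direction at 95.8186° = (-0.101378,0.994848)
center distance |VC| = r/sin(θ/2) = 12.682419/sin(80.7379°) = 12.849950
C = V + |VC|·bis = (-19.4538,11.9412)
T_A = V + ((C−V)·d_A)·d_A = V + 2.0682·d_A = (-16.1542,-0.3044)
T_B = V + ((C−V)·d_B)·d_B = V + 2.0682·d_B = (-20.2156,-0.7183)
sweep = 180° − θ = 18.5241°

center=(-19.4538,11.9412) T_A=(-16.1542,-0.3044) T_B=(-20.2156,-0.7183) sweep=18.5241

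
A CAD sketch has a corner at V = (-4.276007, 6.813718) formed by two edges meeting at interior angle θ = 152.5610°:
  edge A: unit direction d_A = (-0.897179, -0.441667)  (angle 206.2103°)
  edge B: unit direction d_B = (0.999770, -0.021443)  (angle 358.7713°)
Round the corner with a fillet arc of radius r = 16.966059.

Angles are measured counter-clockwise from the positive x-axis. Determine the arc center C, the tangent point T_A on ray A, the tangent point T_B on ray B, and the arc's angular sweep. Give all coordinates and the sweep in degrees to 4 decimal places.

center=(-0.4988,-10.2373) T_A=(-7.9921,4.9843) T_B=(-0.1350,6.7249) sweep=27.4390

bisector direction at 282.4908° = (0.216283,-0.976331)
center distance |VC| = r/sin(θ/2) = 16.966059/sin(76.2805°) = 17.464344
C = V + |VC|·bis = (-0.4988,-10.2373)
T_A = V + ((C−V)·d_A)·d_A = V + 4.1420·d_A = (-7.9921,4.9843)
T_B = V + ((C−V)·d_B)·d_B = V + 4.1420·d_B = (-0.1350,6.7249)
sweep = 180° − θ = 27.4390°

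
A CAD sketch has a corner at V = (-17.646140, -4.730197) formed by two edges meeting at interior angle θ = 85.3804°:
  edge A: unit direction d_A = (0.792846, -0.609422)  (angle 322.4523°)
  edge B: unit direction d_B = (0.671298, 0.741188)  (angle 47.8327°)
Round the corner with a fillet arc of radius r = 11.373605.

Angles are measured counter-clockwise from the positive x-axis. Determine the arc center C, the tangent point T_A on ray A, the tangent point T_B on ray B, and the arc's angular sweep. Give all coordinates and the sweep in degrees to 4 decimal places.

center=(-0.9393,-3.2267) T_A=(-7.8706,-12.2442) T_B=(-9.3692,4.4084) sweep=94.6196

bisector direction at 5.1425° = (0.995975,0.089633)
center distance |VC| = r/sin(θ/2) = 11.373605/sin(42.6902°) = 16.774388
C = V + |VC|·bis = (-0.9393,-3.2267)
T_A = V + ((C−V)·d_A)·d_A = V + 12.3297·d_A = (-7.8706,-12.2442)
T_B = V + ((C−V)·d_B)·d_B = V + 12.3297·d_B = (-9.3692,4.4084)
sweep = 180° − θ = 94.6196°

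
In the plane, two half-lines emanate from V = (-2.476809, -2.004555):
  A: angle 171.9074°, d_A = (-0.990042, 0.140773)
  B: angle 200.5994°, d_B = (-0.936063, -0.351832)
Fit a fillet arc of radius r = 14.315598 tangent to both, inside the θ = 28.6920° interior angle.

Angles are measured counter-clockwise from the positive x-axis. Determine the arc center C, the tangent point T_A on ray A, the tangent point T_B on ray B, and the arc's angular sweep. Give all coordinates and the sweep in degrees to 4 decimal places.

bisector direction at 186.2534° = (-0.994050,-0.108926)
center distance |VC| = r/sin(θ/2) = 14.315598/sin(14.3460°) = 57.776159
C = V + |VC|·bis = (-59.9092,-8.2979)
T_A = V + ((C−V)·d_A)·d_A = V + 55.9745·d_A = (-57.8939,5.8752)
T_B = V + ((C−V)·d_B)·d_B = V + 55.9745·d_B = (-54.8725,-21.6982)
sweep = 180° − θ = 151.3080°

center=(-59.9092,-8.2979) T_A=(-57.8939,5.8752) T_B=(-54.8725,-21.6982) sweep=151.3080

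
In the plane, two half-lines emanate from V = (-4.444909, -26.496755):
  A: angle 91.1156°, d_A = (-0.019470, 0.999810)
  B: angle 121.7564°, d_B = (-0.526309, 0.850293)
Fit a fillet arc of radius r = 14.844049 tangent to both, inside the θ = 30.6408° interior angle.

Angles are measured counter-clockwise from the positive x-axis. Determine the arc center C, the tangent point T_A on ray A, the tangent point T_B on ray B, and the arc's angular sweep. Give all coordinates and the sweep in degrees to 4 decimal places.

bisector direction at 106.4360° = (-0.282944,0.959136)
center distance |VC| = r/sin(θ/2) = 14.844049/sin(15.3204°) = 56.181394
C = V + |VC|·bis = (-20.3411,27.3889)
T_A = V + ((C−V)·d_A)·d_A = V + 54.1849·d_A = (-5.4999,27.6779)
T_B = V + ((C−V)·d_B)·d_B = V + 54.1849·d_B = (-32.9629,19.5763)
sweep = 180° − θ = 149.3592°

center=(-20.3411,27.3889) T_A=(-5.4999,27.6779) T_B=(-32.9629,19.5763) sweep=149.3592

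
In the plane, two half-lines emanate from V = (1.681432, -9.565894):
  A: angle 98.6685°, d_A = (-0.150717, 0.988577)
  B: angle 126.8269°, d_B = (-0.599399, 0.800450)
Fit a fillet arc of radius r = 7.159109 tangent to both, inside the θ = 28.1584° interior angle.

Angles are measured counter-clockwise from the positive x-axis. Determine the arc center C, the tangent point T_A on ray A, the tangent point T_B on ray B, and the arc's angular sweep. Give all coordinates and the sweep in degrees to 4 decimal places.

center=(-9.6982,17.5745) T_A=(-2.6209,18.6535) T_B=(-15.4287,13.2833) sweep=151.8416

bisector direction at 112.7477° = (-0.386674,0.922216)
center distance |VC| = r/sin(θ/2) = 7.159109/sin(14.0792°) = 29.429514
C = V + |VC|·bis = (-9.6982,17.5745)
T_A = V + ((C−V)·d_A)·d_A = V + 28.5455·d_A = (-2.6209,18.6535)
T_B = V + ((C−V)·d_B)·d_B = V + 28.5455·d_B = (-15.4287,13.2833)
sweep = 180° − θ = 151.8416°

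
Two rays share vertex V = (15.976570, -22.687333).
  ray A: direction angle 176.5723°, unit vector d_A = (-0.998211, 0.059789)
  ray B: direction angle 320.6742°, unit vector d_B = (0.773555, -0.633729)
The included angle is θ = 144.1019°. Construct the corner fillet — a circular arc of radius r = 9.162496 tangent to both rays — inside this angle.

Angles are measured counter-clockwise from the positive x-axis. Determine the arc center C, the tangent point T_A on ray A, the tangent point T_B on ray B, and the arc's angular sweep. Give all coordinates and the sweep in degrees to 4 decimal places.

bisector direction at 248.6233° = (-0.364499,-0.931204)
center distance |VC| = r/sin(θ/2) = 9.162496/sin(72.0510°) = 9.631239
C = V + |VC|·bis = (12.4660,-31.6560)
T_A = V + ((C−V)·d_A)·d_A = V + 2.9681·d_A = (13.0138,-22.5099)
T_B = V + ((C−V)·d_B)·d_B = V + 2.9681·d_B = (18.2725,-24.5683)
sweep = 180° − θ = 35.8981°

center=(12.4660,-31.6560) T_A=(13.0138,-22.5099) T_B=(18.2725,-24.5683) sweep=35.8981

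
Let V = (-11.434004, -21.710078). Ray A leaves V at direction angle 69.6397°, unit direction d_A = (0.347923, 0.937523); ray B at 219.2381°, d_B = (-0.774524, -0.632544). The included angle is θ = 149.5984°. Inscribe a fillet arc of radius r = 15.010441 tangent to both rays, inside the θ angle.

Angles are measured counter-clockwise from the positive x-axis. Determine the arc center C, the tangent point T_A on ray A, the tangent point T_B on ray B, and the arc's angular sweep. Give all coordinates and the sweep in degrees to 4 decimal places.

center=(-24.0876,-12.6639) T_A=(-10.0150,-17.8864) T_B=(-14.5929,-24.2899) sweep=30.4016

bisector direction at 144.4389° = (-0.813496,0.581571)
center distance |VC| = r/sin(θ/2) = 15.010441/sin(74.7992°) = 15.554654
C = V + |VC|·bis = (-24.0876,-12.6639)
T_A = V + ((C−V)·d_A)·d_A = V + 4.0785·d_A = (-10.0150,-17.8864)
T_B = V + ((C−V)·d_B)·d_B = V + 4.0785·d_B = (-14.5929,-24.2899)
sweep = 180° − θ = 30.4016°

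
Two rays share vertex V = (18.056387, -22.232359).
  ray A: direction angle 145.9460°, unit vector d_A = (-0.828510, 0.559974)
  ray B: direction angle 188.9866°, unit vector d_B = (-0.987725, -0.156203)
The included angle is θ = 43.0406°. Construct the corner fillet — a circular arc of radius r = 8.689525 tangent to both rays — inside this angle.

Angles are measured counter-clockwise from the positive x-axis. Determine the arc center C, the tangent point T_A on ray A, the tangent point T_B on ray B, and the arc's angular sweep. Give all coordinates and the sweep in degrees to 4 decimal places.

center=(-5.0672,-17.0917) T_A=(-0.2013,-9.8924) T_B=(-3.7099,-25.6746) sweep=136.9594

bisector direction at 167.4663° = (-0.976169,0.217014)
center distance |VC| = r/sin(θ/2) = 8.689525/sin(21.5203°) = 23.688098
C = V + |VC|·bis = (-5.0672,-17.0917)
T_A = V + ((C−V)·d_A)·d_A = V + 22.0367·d_A = (-0.2013,-9.8924)
T_B = V + ((C−V)·d_B)·d_B = V + 22.0367·d_B = (-3.7099,-25.6746)
sweep = 180° − θ = 136.9594°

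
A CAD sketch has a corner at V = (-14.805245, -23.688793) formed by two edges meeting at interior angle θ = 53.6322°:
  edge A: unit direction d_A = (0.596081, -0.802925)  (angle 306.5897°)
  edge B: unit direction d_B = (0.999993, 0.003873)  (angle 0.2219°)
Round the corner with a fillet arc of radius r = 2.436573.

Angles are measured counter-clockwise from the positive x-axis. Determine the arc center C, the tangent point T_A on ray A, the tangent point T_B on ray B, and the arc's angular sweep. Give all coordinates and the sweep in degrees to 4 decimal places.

bisector direction at 333.4058° = (0.894200,-0.447669)
center distance |VC| = r/sin(θ/2) = 2.436573/sin(26.8161°) = 5.401064
C = V + |VC|·bis = (-9.9756,-26.1067)
T_A = V + ((C−V)·d_A)·d_A = V + 4.8202·d_A = (-11.9320,-27.5591)
T_B = V + ((C−V)·d_B)·d_B = V + 4.8202·d_B = (-9.9851,-23.6701)
sweep = 180° − θ = 126.3678°

center=(-9.9756,-26.1067) T_A=(-11.9320,-27.5591) T_B=(-9.9851,-23.6701) sweep=126.3678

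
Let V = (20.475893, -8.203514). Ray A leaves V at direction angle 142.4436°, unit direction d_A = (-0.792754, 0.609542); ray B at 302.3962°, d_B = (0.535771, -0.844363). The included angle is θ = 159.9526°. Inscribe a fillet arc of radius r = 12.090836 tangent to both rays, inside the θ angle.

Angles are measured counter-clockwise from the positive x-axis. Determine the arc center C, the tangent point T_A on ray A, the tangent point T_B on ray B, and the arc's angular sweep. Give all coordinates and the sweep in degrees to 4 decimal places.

center=(11.4118,-16.4859) T_A=(18.7817,-6.9009) T_B=(21.6209,-10.0080) sweep=20.0474

bisector direction at 222.4199° = (-0.738221,-0.674559)
center distance |VC| = r/sin(θ/2) = 12.090836/sin(79.9763°) = 12.278253
C = V + |VC|·bis = (11.4118,-16.4859)
T_A = V + ((C−V)·d_A)·d_A = V + 2.1371·d_A = (18.7817,-6.9009)
T_B = V + ((C−V)·d_B)·d_B = V + 2.1371·d_B = (21.6209,-10.0080)
sweep = 180° − θ = 20.0474°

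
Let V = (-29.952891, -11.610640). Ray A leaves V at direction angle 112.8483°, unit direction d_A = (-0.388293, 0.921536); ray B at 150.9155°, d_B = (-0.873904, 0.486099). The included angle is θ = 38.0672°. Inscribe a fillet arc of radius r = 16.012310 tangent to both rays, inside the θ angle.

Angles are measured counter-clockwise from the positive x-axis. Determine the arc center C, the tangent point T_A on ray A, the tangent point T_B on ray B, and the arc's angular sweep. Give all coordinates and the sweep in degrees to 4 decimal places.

center=(-62.7313,24.9447) T_A=(-47.9754,31.1622) T_B=(-70.5149,10.9515) sweep=141.9328

bisector direction at 131.8819° = (-0.667597,0.744522)
center distance |VC| = r/sin(θ/2) = 16.012310/sin(19.0336°) = 49.099054
C = V + |VC|·bis = (-62.7313,24.9447)
T_A = V + ((C−V)·d_A)·d_A = V + 46.4147·d_A = (-47.9754,31.1622)
T_B = V + ((C−V)·d_B)·d_B = V + 46.4147·d_B = (-70.5149,10.9515)
sweep = 180° − θ = 141.9328°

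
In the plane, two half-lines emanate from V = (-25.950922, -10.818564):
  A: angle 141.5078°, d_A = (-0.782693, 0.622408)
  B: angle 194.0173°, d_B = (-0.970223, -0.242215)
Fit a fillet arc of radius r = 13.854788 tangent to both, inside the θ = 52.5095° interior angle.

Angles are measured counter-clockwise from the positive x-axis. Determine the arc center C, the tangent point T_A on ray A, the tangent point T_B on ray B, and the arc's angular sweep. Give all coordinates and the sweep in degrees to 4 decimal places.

bisector direction at 167.7626° = (-0.977278,0.211964)
center distance |VC| = r/sin(θ/2) = 13.854788/sin(26.2548°) = 31.319949
C = V + |VC|·bis = (-56.5592,-4.1799)
T_A = V + ((C−V)·d_A)·d_A = V + 28.0889·d_A = (-47.9359,6.6642)
T_B = V + ((C−V)·d_B)·d_B = V + 28.0889·d_B = (-53.2034,-17.6221)
sweep = 180° − θ = 127.4905°

center=(-56.5592,-4.1799) T_A=(-47.9359,6.6642) T_B=(-53.2034,-17.6221) sweep=127.4905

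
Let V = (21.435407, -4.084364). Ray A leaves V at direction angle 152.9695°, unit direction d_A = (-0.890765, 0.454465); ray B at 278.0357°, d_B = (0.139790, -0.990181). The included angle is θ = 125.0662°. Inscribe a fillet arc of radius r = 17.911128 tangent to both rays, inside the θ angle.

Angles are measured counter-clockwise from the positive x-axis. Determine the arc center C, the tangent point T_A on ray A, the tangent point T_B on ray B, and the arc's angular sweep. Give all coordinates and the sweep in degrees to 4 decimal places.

bisector direction at 215.5026° = (-0.814089,-0.580740)
center distance |VC| = r/sin(θ/2) = 17.911128/sin(62.5331°) = 20.186615
C = V + |VC|·bis = (5.0017,-15.8075)
T_A = V + ((C−V)·d_A)·d_A = V + 9.3108·d_A = (13.1417,0.1471)
T_B = V + ((C−V)·d_B)·d_B = V + 9.3108·d_B = (22.7370,-13.3037)
sweep = 180° − θ = 54.9338°

center=(5.0017,-15.8075) T_A=(13.1417,0.1471) T_B=(22.7370,-13.3037) sweep=54.9338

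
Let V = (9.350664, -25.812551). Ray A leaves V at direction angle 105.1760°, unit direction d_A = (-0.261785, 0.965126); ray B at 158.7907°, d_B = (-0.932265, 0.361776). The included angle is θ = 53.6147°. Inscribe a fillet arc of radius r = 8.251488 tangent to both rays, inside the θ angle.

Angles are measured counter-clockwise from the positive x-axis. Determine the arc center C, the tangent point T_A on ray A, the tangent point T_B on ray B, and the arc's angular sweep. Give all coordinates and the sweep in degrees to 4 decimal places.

bisector direction at 131.9834° = (-0.668915,0.743339)
center distance |VC| = r/sin(θ/2) = 8.251488/sin(26.8073°) = 18.296305
C = V + |VC|·bis = (-2.8880,-12.2122)
T_A = V + ((C−V)·d_A)·d_A = V + 16.3300·d_A = (5.0757,-10.0521)
T_B = V + ((C−V)·d_B)·d_B = V + 16.3300·d_B = (-5.8732,-19.9048)
sweep = 180° − θ = 126.3853°

center=(-2.8880,-12.2122) T_A=(5.0757,-10.0521) T_B=(-5.8732,-19.9048) sweep=126.3853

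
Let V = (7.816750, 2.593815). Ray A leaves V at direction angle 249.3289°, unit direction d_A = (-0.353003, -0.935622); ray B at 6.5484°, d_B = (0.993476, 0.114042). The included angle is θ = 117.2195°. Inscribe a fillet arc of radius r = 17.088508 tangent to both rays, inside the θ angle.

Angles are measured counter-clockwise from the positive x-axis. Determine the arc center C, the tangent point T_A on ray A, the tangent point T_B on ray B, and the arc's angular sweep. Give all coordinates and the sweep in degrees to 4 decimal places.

center=(20.1244,-13.1941) T_A=(4.1360,-7.1618) T_B=(18.1756,3.7829) sweep=62.7805

bisector direction at 307.9386° = (0.614817,-0.788670)
center distance |VC| = r/sin(θ/2) = 17.088508/sin(58.6097°) = 20.018414
C = V + |VC|·bis = (20.1244,-13.1941)
T_A = V + ((C−V)·d_A)·d_A = V + 10.4269·d_A = (4.1360,-7.1618)
T_B = V + ((C−V)·d_B)·d_B = V + 10.4269·d_B = (18.1756,3.7829)
sweep = 180° − θ = 62.7805°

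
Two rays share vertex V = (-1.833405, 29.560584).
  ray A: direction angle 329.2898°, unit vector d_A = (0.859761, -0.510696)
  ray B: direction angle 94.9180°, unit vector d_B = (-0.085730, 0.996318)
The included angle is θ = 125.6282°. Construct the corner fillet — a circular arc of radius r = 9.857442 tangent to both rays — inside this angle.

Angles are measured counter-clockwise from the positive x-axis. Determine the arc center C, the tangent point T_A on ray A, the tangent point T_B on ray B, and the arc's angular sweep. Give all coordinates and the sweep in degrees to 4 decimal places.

bisector direction at 32.1039° = (0.847086,0.531456)
center distance |VC| = r/sin(θ/2) = 9.857442/sin(62.8141°) = 11.081644
C = V + |VC|·bis = (7.5537,35.4500)
T_A = V + ((C−V)·d_A)·d_A = V + 5.0630·d_A = (2.5195,26.9749)
T_B = V + ((C−V)·d_B)·d_B = V + 5.0630·d_B = (-2.2675,34.6049)
sweep = 180° − θ = 54.3718°

center=(7.5537,35.4500) T_A=(2.5195,26.9749) T_B=(-2.2675,34.6049) sweep=54.3718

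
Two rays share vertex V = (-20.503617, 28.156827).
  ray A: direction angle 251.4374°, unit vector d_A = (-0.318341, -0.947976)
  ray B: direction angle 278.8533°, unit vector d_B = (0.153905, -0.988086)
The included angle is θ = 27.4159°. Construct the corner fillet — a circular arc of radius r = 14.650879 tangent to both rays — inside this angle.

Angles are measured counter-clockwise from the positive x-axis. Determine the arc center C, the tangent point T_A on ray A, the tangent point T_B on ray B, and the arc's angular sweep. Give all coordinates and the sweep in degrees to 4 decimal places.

center=(-25.7358,-33.4465) T_A=(-39.6245,-28.7825) T_B=(-11.2594,-31.1916) sweep=152.5841

bisector direction at 265.1454° = (-0.084628,-0.996413)
center distance |VC| = r/sin(θ/2) = 14.650879/sin(13.7080°) = 61.825111
C = V + |VC|·bis = (-25.7358,-33.4465)
T_A = V + ((C−V)·d_A)·d_A = V + 60.0641·d_A = (-39.6245,-28.7825)
T_B = V + ((C−V)·d_B)·d_B = V + 60.0641·d_B = (-11.2594,-31.1916)
sweep = 180° − θ = 152.5841°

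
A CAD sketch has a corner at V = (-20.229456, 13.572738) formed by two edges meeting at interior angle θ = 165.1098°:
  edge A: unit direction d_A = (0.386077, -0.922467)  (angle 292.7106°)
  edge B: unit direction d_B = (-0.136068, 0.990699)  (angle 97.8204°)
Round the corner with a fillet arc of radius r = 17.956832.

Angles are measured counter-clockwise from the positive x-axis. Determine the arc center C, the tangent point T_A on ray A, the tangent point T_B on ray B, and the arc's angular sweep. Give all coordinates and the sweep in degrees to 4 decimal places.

center=(-2.7589,18.3408) T_A=(-19.3235,11.4081) T_B=(-20.5487,15.8975) sweep=14.8902

bisector direction at 15.2655° = (0.964716,0.263292)
center distance |VC| = r/sin(θ/2) = 17.956832/sin(82.5549°) = 18.109505
C = V + |VC|·bis = (-2.7589,18.3408)
T_A = V + ((C−V)·d_A)·d_A = V + 2.3466·d_A = (-19.3235,11.4081)
T_B = V + ((C−V)·d_B)·d_B = V + 2.3466·d_B = (-20.5487,15.8975)
sweep = 180° − θ = 14.8902°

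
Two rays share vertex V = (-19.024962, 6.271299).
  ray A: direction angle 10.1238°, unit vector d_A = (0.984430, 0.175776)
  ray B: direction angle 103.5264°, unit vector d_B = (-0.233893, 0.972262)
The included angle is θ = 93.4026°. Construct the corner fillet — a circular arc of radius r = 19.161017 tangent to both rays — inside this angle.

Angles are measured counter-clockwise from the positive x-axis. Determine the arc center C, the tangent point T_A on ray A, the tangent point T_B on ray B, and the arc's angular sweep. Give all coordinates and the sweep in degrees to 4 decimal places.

bisector direction at 56.8251° = (0.547197,0.837004)
center distance |VC| = r/sin(θ/2) = 19.161017/sin(46.7013°) = 26.327734
C = V + |VC|·bis = (-4.6185,28.3077)
T_A = V + ((C−V)·d_A)·d_A = V + 18.0556·d_A = (-1.2505,9.4450)
T_B = V + ((C−V)·d_B)·d_B = V + 18.0556·d_B = (-23.2480,23.8261)
sweep = 180° − θ = 86.5974°

center=(-4.6185,28.3077) T_A=(-1.2505,9.4450) T_B=(-23.2480,23.8261) sweep=86.5974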